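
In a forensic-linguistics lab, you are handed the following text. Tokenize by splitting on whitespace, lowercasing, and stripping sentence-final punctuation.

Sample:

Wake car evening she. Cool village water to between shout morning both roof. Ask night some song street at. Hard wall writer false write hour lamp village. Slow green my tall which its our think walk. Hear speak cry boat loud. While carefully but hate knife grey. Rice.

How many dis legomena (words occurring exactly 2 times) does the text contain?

Frequencies: village:2, wake:1, car:1, evening:1, she:1, cool:1, water:1, to:1, between:1, shout:1, morning:1, both:1, roof:1, ask:1, night:1, some:1, song:1, street:1, at:1, hard:1, … (27 more, each freq 1)
Words with frequency 2: village

1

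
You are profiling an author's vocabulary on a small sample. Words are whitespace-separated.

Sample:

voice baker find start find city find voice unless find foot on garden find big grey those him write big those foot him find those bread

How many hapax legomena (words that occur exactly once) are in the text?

Frequencies: find:6, those:3, voice:2, foot:2, big:2, him:2, baker:1, start:1, city:1, unless:1, on:1, garden:1, grey:1, write:1, bread:1
Hapax (freq=1): baker, bread, city, garden, grey, on, start, unless, write

9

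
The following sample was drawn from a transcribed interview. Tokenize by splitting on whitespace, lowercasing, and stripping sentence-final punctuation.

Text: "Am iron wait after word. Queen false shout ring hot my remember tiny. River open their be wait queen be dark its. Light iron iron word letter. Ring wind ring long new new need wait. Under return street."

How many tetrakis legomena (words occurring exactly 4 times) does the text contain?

0

Frequencies: iron:3, wait:3, ring:3, word:2, queen:2, be:2, new:2, am:1, after:1, false:1, shout:1, hot:1, my:1, remember:1, tiny:1, river:1, open:1, their:1, dark:1, its:1, … (8 more, each freq 1)
Words with frequency 4: (none)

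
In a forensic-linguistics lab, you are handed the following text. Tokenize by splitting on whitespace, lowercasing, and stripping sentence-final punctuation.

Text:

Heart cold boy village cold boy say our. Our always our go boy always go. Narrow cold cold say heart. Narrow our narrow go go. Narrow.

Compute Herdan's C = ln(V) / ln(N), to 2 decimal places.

0.67

N = 26, V = 9.
ln(V) = 2.197225, ln(N) = 3.258097
C = 2.197225 / 3.258097 = 0.67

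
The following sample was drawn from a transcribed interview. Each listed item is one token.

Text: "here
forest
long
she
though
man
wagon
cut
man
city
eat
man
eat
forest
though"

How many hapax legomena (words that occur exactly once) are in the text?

Frequencies: man:3, forest:2, though:2, eat:2, here:1, long:1, she:1, wagon:1, cut:1, city:1
Hapax (freq=1): city, cut, here, long, she, wagon

6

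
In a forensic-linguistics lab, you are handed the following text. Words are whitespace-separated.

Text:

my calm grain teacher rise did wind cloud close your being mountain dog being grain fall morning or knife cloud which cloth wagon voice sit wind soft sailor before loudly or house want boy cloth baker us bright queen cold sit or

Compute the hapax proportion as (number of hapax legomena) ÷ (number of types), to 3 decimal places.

0.794

Frequencies: or:3, grain:2, wind:2, cloud:2, being:2, cloth:2, sit:2, my:1, calm:1, teacher:1, rise:1, did:1, close:1, your:1, mountain:1, dog:1, fall:1, morning:1, knife:1, which:1, … (14 more, each freq 1)
Hapax count = 27; type count = 34.
Ratio = 27 / 34 = 0.794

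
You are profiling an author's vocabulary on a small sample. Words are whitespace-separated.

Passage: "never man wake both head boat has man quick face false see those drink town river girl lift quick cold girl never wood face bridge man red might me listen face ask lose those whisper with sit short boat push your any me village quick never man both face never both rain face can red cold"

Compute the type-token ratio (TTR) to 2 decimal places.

0.64

N = 56 tokens, V = 36 types.
TTR = V / N = 36 / 56 = 0.64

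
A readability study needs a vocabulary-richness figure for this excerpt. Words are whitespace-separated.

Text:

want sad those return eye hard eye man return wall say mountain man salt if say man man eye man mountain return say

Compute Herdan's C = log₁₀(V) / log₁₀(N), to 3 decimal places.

N = 23, V = 12.
log₁₀(V) = 1.079181, log₁₀(N) = 1.361728
C = 1.079181 / 1.361728 = 0.793

0.793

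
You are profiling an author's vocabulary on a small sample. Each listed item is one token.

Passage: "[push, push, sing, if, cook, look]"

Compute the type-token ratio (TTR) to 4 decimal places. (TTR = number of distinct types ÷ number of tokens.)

0.8333

N = 6 tokens, V = 5 types.
TTR = V / N = 5 / 6 = 0.8333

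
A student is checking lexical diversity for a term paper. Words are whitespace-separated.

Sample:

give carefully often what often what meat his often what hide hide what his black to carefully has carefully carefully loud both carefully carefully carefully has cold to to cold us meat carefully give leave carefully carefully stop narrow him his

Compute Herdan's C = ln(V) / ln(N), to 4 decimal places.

0.7783

N = 41, V = 18.
ln(V) = 2.890372, ln(N) = 3.713572
C = 2.890372 / 3.713572 = 0.7783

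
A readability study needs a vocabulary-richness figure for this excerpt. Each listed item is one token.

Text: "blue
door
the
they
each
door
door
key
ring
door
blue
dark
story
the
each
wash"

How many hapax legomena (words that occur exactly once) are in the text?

Frequencies: door:4, blue:2, the:2, each:2, they:1, key:1, ring:1, dark:1, story:1, wash:1
Hapax (freq=1): dark, key, ring, story, they, wash

6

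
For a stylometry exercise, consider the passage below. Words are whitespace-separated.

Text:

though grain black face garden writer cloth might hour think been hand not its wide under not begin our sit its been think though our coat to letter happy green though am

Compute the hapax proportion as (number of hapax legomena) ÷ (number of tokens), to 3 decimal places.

0.594

Frequencies: though:3, think:2, been:2, not:2, its:2, our:2, grain:1, black:1, face:1, garden:1, writer:1, cloth:1, might:1, hour:1, hand:1, wide:1, under:1, begin:1, sit:1, coat:1, … (5 more, each freq 1)
Hapax count = 19; token count = 32.
Ratio = 19 / 32 = 0.594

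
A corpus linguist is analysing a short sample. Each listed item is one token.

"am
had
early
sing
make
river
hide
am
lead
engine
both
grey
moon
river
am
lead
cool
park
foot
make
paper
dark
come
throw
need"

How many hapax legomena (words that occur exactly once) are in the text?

Frequencies: am:3, make:2, river:2, lead:2, had:1, early:1, sing:1, hide:1, engine:1, both:1, grey:1, moon:1, cool:1, park:1, foot:1, paper:1, dark:1, come:1, throw:1, need:1
Hapax (freq=1): both, come, cool, dark, early, engine, foot, grey, had, hide, moon, need, paper, park, sing, throw

16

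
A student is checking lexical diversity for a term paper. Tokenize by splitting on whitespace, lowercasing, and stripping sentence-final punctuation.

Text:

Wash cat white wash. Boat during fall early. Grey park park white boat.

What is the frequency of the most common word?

Frequencies: wash:2, white:2, boat:2, park:2, cat:1, during:1, fall:1, early:1, grey:1
Most common: 'wash' with frequency 2.

2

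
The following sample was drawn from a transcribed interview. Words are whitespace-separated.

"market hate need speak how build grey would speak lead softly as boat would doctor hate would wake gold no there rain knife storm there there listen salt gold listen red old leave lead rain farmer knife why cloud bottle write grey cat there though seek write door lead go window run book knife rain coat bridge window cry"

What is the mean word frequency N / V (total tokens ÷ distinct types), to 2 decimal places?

1.44

N = 59 tokens, V = 41 types.
Mean frequency = N / V = 59 / 41 = 1.44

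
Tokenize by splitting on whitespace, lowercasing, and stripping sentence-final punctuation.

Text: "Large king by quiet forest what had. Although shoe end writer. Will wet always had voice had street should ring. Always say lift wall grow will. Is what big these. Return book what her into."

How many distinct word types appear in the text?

Distinct types: {although, always, big, book, by, end, forest, grow, had, her, into, is, king, large, lift, quiet, return, ring, say, shoe, should, street, these, voice, wall, wet, what, will, writer}
V = 29

29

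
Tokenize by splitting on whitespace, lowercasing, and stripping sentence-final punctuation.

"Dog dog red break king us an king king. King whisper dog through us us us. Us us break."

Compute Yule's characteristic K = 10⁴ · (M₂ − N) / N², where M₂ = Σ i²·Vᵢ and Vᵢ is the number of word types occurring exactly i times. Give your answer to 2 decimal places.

1385.04

Frequencies: us:6, king:4, dog:3, break:2, red:1, an:1, whisper:1, through:1
N = 19. Frequency spectrum: V_1=4, V_2=1, V_3=1, V_4=1, V_6=1
M₂ = 1²·4 + 2²·1 + 3²·1 + 4²·1 + 6²·1 = 69
K = 10000 × (69 − 19) / 19² = 1385.04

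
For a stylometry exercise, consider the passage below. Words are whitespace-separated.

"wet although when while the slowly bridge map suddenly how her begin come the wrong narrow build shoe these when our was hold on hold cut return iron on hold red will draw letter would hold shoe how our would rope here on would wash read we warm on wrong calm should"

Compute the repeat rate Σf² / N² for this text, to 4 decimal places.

Frequencies: hold:4, on:4, would:3, when:2, the:2, how:2, wrong:2, shoe:2, our:2, wet:1, although:1, while:1, slowly:1, bridge:1, map:1, suddenly:1, her:1, begin:1, come:1, narrow:1, … (18 more, each freq 1)
Σf² = 94; N² = 2704
Repeat rate = 94 / 2704 = 0.0348

0.0348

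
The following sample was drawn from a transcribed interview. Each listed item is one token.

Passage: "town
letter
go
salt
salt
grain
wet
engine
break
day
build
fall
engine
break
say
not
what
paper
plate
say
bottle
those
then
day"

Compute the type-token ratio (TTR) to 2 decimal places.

0.79

N = 24 tokens, V = 19 types.
TTR = V / N = 19 / 24 = 0.79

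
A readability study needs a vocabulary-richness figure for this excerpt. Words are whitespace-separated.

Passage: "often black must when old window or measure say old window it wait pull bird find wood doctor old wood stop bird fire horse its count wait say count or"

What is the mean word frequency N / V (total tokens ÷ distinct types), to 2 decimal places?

1.43

N = 30 tokens, V = 21 types.
Mean frequency = N / V = 30 / 21 = 1.43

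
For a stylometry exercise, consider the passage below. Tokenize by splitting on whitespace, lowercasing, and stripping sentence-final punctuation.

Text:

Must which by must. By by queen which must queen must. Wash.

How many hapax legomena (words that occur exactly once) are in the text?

1

Frequencies: must:4, by:3, which:2, queen:2, wash:1
Hapax (freq=1): wash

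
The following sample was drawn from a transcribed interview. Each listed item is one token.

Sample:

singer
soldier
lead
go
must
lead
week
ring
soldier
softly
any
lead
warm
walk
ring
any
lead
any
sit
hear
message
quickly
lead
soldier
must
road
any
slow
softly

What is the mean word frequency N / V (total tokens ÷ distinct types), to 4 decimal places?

N = 29 tokens, V = 17 types.
Mean frequency = N / V = 29 / 17 = 1.7059

1.7059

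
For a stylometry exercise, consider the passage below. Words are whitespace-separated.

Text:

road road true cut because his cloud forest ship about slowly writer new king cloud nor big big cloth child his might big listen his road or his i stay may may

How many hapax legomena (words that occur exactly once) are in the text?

18

Frequencies: his:4, road:3, big:3, cloud:2, may:2, true:1, cut:1, because:1, forest:1, ship:1, about:1, slowly:1, writer:1, new:1, king:1, nor:1, cloth:1, child:1, might:1, listen:1, … (3 more, each freq 1)
Hapax (freq=1): about, because, child, cloth, cut, forest, i, king, listen, might, new, nor, or, ship, slowly, stay, true, writer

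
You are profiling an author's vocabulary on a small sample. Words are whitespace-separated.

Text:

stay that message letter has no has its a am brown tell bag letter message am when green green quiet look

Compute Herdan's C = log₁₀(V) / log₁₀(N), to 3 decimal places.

N = 21, V = 16.
log₁₀(V) = 1.204120, log₁₀(N) = 1.322219
C = 1.204120 / 1.322219 = 0.911

0.911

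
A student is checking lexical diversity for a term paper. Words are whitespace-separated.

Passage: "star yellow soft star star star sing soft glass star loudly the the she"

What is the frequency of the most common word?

5

Frequencies: star:5, soft:2, the:2, yellow:1, sing:1, glass:1, loudly:1, she:1
Most common: 'star' with frequency 5.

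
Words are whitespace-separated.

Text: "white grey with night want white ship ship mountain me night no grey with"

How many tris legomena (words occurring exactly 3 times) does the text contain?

0

Frequencies: white:2, grey:2, with:2, night:2, ship:2, want:1, mountain:1, me:1, no:1
Words with frequency 3: (none)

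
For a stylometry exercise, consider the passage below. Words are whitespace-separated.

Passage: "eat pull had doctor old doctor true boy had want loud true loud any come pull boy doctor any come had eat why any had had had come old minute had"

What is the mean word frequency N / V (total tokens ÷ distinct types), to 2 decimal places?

N = 31 tokens, V = 13 types.
Mean frequency = N / V = 31 / 13 = 2.38

2.38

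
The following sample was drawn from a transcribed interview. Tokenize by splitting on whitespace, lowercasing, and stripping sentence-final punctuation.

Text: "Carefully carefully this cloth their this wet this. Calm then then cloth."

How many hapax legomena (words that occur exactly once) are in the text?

3

Frequencies: this:3, carefully:2, cloth:2, then:2, their:1, wet:1, calm:1
Hapax (freq=1): calm, their, wet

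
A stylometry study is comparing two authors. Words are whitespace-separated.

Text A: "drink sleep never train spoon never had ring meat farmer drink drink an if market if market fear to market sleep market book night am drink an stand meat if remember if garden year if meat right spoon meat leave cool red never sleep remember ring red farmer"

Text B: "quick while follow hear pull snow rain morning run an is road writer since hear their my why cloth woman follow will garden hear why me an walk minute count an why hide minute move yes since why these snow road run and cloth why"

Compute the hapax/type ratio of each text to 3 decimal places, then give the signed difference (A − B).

A: hapax=13, V=25, ratio=0.520
B: hapax=20, V=30, ratio=0.667
Difference = 0.520 − 0.667 = -0.147

-0.147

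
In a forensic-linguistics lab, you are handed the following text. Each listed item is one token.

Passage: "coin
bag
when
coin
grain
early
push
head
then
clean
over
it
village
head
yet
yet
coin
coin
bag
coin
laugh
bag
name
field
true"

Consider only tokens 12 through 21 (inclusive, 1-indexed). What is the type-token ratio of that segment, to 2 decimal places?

0.70

Segment tokens 12–21: it, village, head, yet, yet, coin, coin, bag, coin, laugh
Segment N = 10, segment V = 7.
TTR = 7 / 10 = 0.70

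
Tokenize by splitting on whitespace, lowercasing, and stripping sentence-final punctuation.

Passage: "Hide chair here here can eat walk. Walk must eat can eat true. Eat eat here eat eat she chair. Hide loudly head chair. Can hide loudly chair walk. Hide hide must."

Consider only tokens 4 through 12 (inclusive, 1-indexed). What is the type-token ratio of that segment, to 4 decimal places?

Segment tokens 4–12: here, can, eat, walk, walk, must, eat, can, eat
Segment N = 9, segment V = 5.
TTR = 5 / 9 = 0.5556

0.5556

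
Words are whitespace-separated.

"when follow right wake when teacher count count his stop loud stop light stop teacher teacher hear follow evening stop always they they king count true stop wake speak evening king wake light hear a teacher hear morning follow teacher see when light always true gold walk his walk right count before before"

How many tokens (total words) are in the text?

Tokens: when, follow, right, wake, when, teacher, count, count, his, stop, loud, stop, light, stop, teacher, teacher, hear, follow, evening, stop, always, they, they, king, count, true, stop, wake, speak, evening, king, wake, light, hear, a, teacher, hear, morning, follow, teacher, see, when, light, always, true, gold, walk, his, walk, right, count, before, before
N = 53

53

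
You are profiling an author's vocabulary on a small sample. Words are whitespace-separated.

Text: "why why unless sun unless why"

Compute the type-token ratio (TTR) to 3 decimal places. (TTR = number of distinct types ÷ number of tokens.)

N = 6 tokens, V = 3 types.
TTR = V / N = 3 / 6 = 0.500

0.500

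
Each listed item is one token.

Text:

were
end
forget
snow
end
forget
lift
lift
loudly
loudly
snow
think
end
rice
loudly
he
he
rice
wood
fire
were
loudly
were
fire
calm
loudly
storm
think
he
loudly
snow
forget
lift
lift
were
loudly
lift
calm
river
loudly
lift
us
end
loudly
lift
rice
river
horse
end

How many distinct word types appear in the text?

16

Distinct types: {calm, end, fire, forget, he, horse, lift, loudly, rice, river, snow, storm, think, us, were, wood}
V = 16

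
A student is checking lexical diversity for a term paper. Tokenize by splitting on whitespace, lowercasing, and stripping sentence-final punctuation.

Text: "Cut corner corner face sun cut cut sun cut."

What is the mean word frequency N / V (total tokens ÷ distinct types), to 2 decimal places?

2.25

N = 9 tokens, V = 4 types.
Mean frequency = N / V = 9 / 4 = 2.25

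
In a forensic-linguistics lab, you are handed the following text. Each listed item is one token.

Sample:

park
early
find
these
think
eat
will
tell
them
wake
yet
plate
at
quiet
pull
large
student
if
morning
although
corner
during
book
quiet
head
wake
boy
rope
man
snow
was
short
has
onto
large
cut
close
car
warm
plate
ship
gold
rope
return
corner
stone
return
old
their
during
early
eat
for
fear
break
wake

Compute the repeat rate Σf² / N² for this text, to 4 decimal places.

0.0255

Frequencies: wake:3, early:2, eat:2, plate:2, quiet:2, large:2, corner:2, during:2, rope:2, return:2, park:1, find:1, these:1, think:1, will:1, tell:1, them:1, yet:1, at:1, pull:1, … (25 more, each freq 1)
Σf² = 80; N² = 3136
Repeat rate = 80 / 3136 = 0.0255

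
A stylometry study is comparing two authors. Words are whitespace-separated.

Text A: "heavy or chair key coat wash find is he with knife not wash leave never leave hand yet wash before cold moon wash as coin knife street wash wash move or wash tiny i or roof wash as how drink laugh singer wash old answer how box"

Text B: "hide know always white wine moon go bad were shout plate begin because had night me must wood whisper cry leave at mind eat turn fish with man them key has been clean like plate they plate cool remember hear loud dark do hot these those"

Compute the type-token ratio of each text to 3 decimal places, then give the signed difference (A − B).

-0.255

TTR(A) = 33/47 = 0.702
TTR(B) = 44/46 = 0.957
Difference = 0.702 − 0.957 = -0.255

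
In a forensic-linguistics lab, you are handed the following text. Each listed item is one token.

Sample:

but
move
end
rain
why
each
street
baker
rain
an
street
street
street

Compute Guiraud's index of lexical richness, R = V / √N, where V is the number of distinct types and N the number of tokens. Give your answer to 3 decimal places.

N = 13, V = 9.
√N = 3.605551
R = 9 / 3.605551 = 2.496

2.496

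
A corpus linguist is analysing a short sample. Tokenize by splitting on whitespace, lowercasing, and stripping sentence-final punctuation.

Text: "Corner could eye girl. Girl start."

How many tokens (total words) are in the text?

6

Tokens: corner, could, eye, girl, girl, start
N = 6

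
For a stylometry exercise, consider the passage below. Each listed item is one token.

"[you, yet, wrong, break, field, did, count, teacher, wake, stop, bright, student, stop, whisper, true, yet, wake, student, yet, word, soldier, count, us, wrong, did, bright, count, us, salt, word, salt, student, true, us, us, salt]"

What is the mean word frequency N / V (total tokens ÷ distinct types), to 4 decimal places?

N = 36 tokens, V = 18 types.
Mean frequency = N / V = 36 / 18 = 2.0000

2.0000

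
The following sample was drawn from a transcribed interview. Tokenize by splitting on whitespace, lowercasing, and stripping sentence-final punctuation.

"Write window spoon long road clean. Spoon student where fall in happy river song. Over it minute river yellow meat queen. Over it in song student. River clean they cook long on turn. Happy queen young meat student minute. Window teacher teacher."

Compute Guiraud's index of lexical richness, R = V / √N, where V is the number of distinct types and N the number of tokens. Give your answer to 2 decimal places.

N = 42, V = 25.
√N = 6.480741
R = 25 / 6.480741 = 3.86

3.86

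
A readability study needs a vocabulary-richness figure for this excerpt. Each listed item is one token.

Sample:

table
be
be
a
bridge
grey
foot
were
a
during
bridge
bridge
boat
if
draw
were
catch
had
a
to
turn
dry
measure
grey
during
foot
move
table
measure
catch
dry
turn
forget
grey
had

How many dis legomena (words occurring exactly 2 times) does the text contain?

Frequencies: a:3, bridge:3, grey:3, table:2, be:2, foot:2, were:2, during:2, catch:2, had:2, turn:2, dry:2, measure:2, boat:1, if:1, draw:1, to:1, move:1, forget:1
Words with frequency 2: be, catch, dry, during, foot, had, measure, table, turn, were

10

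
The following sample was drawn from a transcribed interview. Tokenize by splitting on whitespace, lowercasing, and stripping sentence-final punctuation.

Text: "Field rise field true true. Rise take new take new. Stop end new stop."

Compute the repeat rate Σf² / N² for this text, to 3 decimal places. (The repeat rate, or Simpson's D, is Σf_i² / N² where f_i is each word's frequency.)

Frequencies: new:3, field:2, rise:2, true:2, take:2, stop:2, end:1
Σf² = 30; N² = 196
Repeat rate = 30 / 196 = 0.153

0.153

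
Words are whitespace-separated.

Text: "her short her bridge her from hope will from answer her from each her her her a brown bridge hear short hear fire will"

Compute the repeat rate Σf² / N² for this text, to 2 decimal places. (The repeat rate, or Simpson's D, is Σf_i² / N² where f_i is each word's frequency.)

Frequencies: her:7, from:3, short:2, bridge:2, will:2, hear:2, hope:1, answer:1, each:1, a:1, brown:1, fire:1
Σf² = 80; N² = 576
Repeat rate = 80 / 576 = 0.14

0.14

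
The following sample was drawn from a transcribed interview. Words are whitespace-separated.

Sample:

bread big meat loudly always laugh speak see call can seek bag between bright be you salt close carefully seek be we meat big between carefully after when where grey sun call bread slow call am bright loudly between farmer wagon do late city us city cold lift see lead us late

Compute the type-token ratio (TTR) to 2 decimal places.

0.69

N = 52 tokens, V = 36 types.
TTR = V / N = 36 / 52 = 0.69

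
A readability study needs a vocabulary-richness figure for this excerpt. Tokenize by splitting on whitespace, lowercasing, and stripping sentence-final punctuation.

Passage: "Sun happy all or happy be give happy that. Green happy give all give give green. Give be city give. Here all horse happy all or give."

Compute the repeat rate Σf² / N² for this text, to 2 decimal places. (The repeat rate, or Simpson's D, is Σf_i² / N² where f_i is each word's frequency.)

Frequencies: give:7, happy:5, all:4, or:2, be:2, green:2, sun:1, that:1, city:1, here:1, horse:1
Σf² = 107; N² = 729
Repeat rate = 107 / 729 = 0.15

0.15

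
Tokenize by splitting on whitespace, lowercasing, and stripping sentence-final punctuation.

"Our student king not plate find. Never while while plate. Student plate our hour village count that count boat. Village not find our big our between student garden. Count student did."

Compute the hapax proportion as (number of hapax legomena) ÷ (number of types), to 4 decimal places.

0.5294

Frequencies: our:4, student:4, plate:3, count:3, not:2, find:2, while:2, village:2, king:1, never:1, hour:1, that:1, boat:1, big:1, between:1, garden:1, did:1
Hapax count = 9; type count = 17.
Ratio = 9 / 17 = 0.5294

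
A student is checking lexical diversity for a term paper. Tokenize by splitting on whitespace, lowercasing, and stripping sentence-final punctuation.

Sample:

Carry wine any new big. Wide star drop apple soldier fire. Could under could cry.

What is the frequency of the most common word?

2

Frequencies: could:2, carry:1, wine:1, any:1, new:1, big:1, wide:1, star:1, drop:1, apple:1, soldier:1, fire:1, under:1, cry:1
Most common: 'could' with frequency 2.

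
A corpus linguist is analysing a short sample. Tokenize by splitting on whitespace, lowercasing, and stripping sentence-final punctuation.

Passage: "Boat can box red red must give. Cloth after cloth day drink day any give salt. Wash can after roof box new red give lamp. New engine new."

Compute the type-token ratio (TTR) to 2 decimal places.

N = 28 tokens, V = 17 types.
TTR = V / N = 17 / 28 = 0.61

0.61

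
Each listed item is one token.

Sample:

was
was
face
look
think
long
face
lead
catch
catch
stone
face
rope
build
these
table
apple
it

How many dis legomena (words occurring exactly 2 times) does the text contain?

2

Frequencies: face:3, was:2, catch:2, look:1, think:1, long:1, lead:1, stone:1, rope:1, build:1, these:1, table:1, apple:1, it:1
Words with frequency 2: catch, was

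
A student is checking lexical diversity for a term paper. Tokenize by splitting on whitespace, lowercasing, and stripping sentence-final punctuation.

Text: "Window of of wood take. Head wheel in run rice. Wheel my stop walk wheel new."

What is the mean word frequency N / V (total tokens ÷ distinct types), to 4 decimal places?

N = 16 tokens, V = 13 types.
Mean frequency = N / V = 16 / 13 = 1.2308

1.2308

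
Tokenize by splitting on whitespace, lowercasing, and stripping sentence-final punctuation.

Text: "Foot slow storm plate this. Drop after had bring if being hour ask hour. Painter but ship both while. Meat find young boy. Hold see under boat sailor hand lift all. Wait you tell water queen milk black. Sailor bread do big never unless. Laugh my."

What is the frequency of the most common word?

2

Frequencies: hour:2, sailor:2, foot:1, slow:1, storm:1, plate:1, this:1, drop:1, after:1, had:1, bring:1, if:1, being:1, ask:1, painter:1, but:1, ship:1, both:1, while:1, meat:1, … (24 more, each freq 1)
Most common: 'hour' with frequency 2.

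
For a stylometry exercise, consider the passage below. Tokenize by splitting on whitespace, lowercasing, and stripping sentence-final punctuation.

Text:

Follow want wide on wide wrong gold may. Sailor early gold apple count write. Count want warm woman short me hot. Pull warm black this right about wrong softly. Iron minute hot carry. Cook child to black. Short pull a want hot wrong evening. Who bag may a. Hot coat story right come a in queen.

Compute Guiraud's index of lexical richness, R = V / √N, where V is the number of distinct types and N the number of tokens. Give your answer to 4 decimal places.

N = 56, V = 38.
√N = 7.483315
R = 38 / 7.483315 = 5.0780

5.0780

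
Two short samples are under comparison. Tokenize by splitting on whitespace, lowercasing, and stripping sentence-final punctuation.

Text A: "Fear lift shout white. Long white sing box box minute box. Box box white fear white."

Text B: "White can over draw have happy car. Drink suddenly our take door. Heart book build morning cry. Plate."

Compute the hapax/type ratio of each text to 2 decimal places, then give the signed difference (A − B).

A: hapax=5, V=8, ratio=0.63
B: hapax=18, V=18, ratio=1.00
Difference = 0.63 − 1.00 = -0.37

-0.37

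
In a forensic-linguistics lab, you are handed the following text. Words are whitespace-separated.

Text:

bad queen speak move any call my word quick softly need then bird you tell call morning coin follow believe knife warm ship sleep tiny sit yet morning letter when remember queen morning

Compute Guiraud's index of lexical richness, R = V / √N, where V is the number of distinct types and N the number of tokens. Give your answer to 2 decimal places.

N = 33, V = 29.
√N = 5.744563
R = 29 / 5.744563 = 5.05

5.05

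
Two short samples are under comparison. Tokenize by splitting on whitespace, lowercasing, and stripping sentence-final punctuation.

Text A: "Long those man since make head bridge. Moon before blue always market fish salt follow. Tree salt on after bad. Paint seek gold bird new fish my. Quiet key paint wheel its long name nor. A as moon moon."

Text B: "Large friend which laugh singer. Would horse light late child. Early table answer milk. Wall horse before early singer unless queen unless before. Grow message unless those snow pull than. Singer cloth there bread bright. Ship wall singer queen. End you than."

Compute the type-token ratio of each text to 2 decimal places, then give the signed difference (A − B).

TTR(A) = 33/39 = 0.85
TTR(B) = 31/42 = 0.74
Difference = 0.85 − 0.74 = 0.11

0.11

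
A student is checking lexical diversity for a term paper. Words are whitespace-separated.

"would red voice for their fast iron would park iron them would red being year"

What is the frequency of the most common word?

3

Frequencies: would:3, red:2, iron:2, voice:1, for:1, their:1, fast:1, park:1, them:1, being:1, year:1
Most common: 'would' with frequency 3.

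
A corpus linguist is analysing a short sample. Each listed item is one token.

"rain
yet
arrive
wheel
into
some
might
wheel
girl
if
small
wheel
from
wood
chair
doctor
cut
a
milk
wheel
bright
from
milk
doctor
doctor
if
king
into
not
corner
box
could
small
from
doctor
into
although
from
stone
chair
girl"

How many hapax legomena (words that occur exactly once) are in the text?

Frequencies: wheel:4, from:4, doctor:4, into:3, girl:2, if:2, small:2, chair:2, milk:2, rain:1, yet:1, arrive:1, some:1, might:1, wood:1, cut:1, a:1, bright:1, king:1, not:1, … (5 more, each freq 1)
Hapax (freq=1): a, although, arrive, box, bright, corner, could, cut, king, might, not, rain, some, stone, wood, yet

16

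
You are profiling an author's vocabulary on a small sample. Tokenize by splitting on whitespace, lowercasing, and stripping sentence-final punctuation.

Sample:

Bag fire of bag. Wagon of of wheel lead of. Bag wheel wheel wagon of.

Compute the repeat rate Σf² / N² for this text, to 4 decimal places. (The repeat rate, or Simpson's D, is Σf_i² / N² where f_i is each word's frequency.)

Frequencies: of:5, bag:3, wheel:3, wagon:2, fire:1, lead:1
Σf² = 49; N² = 225
Repeat rate = 49 / 225 = 0.2178

0.2178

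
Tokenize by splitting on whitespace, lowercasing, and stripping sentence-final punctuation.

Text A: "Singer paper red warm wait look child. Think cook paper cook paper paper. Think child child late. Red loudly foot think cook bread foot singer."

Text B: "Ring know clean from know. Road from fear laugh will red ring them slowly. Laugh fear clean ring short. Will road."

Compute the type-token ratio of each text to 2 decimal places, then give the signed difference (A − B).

-0.05

TTR(A) = 13/25 = 0.52
TTR(B) = 12/21 = 0.57
Difference = 0.52 − 0.57 = -0.05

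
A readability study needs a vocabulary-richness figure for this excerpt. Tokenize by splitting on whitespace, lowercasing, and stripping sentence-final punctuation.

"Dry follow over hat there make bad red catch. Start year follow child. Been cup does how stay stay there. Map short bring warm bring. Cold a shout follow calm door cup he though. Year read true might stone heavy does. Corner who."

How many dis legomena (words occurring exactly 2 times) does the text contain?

6

Frequencies: follow:3, there:2, year:2, cup:2, does:2, stay:2, bring:2, dry:1, over:1, hat:1, make:1, bad:1, red:1, catch:1, start:1, child:1, been:1, how:1, map:1, short:1, … (15 more, each freq 1)
Words with frequency 2: bring, cup, does, stay, there, year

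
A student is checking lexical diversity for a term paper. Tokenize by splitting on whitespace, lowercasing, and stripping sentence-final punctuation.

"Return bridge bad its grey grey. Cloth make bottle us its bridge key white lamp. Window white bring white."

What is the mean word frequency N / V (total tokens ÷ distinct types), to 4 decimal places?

N = 19 tokens, V = 14 types.
Mean frequency = N / V = 19 / 14 = 1.3571

1.3571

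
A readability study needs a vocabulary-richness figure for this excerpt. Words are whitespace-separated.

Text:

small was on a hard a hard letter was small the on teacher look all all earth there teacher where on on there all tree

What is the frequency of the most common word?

Frequencies: on:4, all:3, small:2, was:2, a:2, hard:2, teacher:2, there:2, letter:1, the:1, look:1, earth:1, where:1, tree:1
Most common: 'on' with frequency 4.

4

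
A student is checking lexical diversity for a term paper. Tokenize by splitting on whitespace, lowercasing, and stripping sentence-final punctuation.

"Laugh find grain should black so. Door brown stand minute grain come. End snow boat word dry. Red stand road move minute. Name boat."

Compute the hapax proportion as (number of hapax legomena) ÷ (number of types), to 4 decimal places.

0.8000

Frequencies: grain:2, stand:2, minute:2, boat:2, laugh:1, find:1, should:1, black:1, so:1, door:1, brown:1, come:1, end:1, snow:1, word:1, dry:1, red:1, road:1, move:1, name:1
Hapax count = 16; type count = 20.
Ratio = 16 / 20 = 0.8000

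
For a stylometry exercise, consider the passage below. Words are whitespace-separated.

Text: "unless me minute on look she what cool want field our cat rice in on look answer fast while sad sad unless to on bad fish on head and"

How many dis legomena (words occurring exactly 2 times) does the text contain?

Frequencies: on:4, unless:2, look:2, sad:2, me:1, minute:1, she:1, what:1, cool:1, want:1, field:1, our:1, cat:1, rice:1, in:1, answer:1, fast:1, while:1, to:1, bad:1, … (3 more, each freq 1)
Words with frequency 2: look, sad, unless

3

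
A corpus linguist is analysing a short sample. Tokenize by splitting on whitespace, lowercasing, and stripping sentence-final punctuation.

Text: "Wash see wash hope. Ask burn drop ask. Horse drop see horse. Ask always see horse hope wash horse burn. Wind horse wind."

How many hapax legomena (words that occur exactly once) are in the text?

1

Frequencies: horse:5, wash:3, see:3, ask:3, hope:2, burn:2, drop:2, wind:2, always:1
Hapax (freq=1): always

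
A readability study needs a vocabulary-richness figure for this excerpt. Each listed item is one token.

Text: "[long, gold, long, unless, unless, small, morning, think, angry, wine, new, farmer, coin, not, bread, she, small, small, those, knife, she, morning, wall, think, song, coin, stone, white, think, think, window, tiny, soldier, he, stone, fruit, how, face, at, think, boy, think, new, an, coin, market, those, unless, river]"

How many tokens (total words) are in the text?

49

Tokens: long, gold, long, unless, unless, small, morning, think, angry, wine, new, farmer, coin, not, bread, she, small, small, those, knife, she, morning, wall, think, song, coin, stone, white, think, think, window, tiny, soldier, he, stone, fruit, how, face, at, think, boy, think, new, an, coin, market, those, unless, river
N = 49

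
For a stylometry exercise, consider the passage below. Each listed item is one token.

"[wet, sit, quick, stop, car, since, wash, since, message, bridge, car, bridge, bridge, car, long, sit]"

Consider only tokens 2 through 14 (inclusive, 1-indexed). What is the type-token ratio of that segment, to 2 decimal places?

Segment tokens 2–14: sit, quick, stop, car, since, wash, since, message, bridge, car, bridge, bridge, car
Segment N = 13, segment V = 8.
TTR = 8 / 13 = 0.62

0.62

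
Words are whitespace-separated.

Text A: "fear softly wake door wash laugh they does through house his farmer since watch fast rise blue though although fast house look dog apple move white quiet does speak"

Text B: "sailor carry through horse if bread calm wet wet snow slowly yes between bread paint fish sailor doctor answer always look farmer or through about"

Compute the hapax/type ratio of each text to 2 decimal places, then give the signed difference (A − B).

0.07

A: hapax=23, V=26, ratio=0.88
B: hapax=17, V=21, ratio=0.81
Difference = 0.88 − 0.81 = 0.07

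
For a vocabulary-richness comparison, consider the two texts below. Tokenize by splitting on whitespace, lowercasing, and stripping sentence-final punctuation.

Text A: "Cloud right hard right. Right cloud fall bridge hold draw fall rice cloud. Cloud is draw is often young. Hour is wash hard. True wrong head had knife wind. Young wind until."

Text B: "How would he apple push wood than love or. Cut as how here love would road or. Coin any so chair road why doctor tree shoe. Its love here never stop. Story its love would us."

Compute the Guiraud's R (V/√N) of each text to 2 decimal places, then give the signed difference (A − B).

A: V=20, N=32, R=3.54
B: V=26, N=36, R=4.33
Difference = 3.54 − 4.33 = -0.79

-0.79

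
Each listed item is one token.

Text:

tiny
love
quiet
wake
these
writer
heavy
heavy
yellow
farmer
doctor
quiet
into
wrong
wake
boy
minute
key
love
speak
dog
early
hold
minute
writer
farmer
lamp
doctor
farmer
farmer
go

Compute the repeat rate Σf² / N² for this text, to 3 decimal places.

0.059

Frequencies: farmer:4, love:2, quiet:2, wake:2, writer:2, heavy:2, doctor:2, minute:2, tiny:1, these:1, yellow:1, into:1, wrong:1, boy:1, key:1, speak:1, dog:1, early:1, hold:1, lamp:1, … (1 more, each freq 1)
Σf² = 57; N² = 961
Repeat rate = 57 / 961 = 0.059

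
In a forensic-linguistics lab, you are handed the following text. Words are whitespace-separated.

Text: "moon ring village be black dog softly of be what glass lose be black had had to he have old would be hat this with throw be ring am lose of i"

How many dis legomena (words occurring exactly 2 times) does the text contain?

5

Frequencies: be:5, ring:2, black:2, of:2, lose:2, had:2, moon:1, village:1, dog:1, softly:1, what:1, glass:1, to:1, he:1, have:1, old:1, would:1, hat:1, this:1, with:1, … (3 more, each freq 1)
Words with frequency 2: black, had, lose, of, ring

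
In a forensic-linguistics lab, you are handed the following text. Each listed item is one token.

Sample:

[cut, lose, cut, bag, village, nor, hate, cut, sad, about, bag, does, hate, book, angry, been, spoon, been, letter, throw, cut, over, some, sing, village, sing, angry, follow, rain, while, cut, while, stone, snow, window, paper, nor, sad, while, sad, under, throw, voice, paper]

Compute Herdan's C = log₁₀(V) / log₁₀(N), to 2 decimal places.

N = 44, V = 27.
log₁₀(V) = 1.431364, log₁₀(N) = 1.643453
C = 1.431364 / 1.643453 = 0.87

0.87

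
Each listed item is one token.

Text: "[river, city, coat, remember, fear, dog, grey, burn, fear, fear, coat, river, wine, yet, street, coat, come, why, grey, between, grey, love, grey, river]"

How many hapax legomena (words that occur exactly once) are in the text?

11

Frequencies: grey:4, river:3, coat:3, fear:3, city:1, remember:1, dog:1, burn:1, wine:1, yet:1, street:1, come:1, why:1, between:1, love:1
Hapax (freq=1): between, burn, city, come, dog, love, remember, street, why, wine, yet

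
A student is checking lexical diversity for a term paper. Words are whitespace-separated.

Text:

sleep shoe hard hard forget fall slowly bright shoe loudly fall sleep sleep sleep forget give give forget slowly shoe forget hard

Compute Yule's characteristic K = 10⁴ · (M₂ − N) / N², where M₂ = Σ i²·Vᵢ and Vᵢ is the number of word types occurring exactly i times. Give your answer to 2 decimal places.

867.77

Frequencies: sleep:4, forget:4, shoe:3, hard:3, fall:2, slowly:2, give:2, bright:1, loudly:1
N = 22. Frequency spectrum: V_1=2, V_2=3, V_3=2, V_4=2
M₂ = 1²·2 + 2²·3 + 3²·2 + 4²·2 = 64
K = 10000 × (64 − 22) / 22² = 867.77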